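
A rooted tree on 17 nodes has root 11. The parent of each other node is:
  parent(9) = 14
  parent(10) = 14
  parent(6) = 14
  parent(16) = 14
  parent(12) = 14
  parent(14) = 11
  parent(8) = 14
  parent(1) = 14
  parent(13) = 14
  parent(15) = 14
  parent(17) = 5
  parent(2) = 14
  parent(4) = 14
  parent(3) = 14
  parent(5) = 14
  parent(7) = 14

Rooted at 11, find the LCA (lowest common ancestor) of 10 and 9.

10's ancestor chain is 10, 14, 11 and 9's is 9, 14, 11; they first meet at 14.

14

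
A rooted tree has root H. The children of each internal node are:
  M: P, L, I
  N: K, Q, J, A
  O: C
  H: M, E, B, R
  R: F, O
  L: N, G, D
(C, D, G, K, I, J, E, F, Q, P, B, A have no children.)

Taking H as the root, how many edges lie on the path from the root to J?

4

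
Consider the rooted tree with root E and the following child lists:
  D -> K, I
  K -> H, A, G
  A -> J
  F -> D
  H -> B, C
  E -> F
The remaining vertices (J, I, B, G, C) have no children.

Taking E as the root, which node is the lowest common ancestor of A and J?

A's ancestor chain is A, K, D, F, E and J's is J, A, K, D, F, E; they first meet at A.

A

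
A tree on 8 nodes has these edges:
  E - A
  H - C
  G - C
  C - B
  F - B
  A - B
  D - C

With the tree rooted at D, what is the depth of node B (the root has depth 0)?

2

D – C – B — 2 edges.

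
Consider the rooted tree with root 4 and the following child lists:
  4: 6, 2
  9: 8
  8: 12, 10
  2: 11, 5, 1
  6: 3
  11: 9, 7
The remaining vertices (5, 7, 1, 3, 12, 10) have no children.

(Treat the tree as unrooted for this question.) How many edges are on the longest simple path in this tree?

7

A longest path is 3 - 6 - 4 - 2 - 11 - 9 - 8 - 12, with 7 edges.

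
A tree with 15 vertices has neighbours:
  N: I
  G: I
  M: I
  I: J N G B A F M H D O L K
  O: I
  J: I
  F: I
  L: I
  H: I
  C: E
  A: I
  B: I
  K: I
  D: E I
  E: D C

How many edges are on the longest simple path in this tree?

A longest path is C - E - D - I - H, with 4 edges.

4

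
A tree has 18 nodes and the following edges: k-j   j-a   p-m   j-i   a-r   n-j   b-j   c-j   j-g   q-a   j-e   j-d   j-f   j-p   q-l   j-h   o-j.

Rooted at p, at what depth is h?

2

p → j → h — 2 edges.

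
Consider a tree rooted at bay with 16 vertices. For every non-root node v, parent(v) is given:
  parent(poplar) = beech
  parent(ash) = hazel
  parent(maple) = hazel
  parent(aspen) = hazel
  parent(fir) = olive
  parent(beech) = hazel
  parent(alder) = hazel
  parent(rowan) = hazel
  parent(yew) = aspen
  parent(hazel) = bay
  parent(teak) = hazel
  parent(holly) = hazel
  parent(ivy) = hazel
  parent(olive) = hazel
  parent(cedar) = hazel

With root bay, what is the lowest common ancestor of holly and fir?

hazel

Path holly→root: holly hazel bay; path fir→root: fir olive hazel bay.
First common node: hazel.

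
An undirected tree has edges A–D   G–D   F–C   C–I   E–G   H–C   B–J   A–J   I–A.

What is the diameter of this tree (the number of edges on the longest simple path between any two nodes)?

A longest path is E-G-D-A-I-C-H, with 6 edges.

6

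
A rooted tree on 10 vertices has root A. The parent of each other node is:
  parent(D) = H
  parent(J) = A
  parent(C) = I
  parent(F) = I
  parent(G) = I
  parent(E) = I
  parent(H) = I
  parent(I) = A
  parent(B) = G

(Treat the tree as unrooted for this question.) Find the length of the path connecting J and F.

Walking from J: J - A - I - F. Length 3.

3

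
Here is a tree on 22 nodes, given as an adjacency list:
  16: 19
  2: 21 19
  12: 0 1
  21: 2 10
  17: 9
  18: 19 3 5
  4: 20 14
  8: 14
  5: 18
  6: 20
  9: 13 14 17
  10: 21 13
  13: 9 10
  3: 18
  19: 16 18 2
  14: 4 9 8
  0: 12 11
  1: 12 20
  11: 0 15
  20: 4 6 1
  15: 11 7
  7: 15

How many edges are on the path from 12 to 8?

The path is 12 - 1 - 20 - 4 - 14 - 8, which has 5 edges.

5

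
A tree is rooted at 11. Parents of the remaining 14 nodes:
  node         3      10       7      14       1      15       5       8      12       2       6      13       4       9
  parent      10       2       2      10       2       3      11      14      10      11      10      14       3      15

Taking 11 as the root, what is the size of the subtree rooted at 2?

13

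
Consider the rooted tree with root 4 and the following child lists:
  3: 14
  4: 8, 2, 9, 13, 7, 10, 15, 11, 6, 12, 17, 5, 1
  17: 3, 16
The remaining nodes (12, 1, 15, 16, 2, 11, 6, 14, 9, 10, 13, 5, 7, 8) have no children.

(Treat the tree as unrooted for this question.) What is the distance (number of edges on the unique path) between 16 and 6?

3

16 - 17 - 4 - 6: 3 edges.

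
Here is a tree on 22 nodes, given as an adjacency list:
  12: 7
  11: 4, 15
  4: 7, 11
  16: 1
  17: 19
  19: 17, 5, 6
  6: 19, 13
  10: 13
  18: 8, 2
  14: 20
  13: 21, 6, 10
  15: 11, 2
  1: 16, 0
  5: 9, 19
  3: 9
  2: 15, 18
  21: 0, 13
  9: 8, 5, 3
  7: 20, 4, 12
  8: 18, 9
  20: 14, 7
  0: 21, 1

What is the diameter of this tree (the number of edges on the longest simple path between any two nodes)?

17

A longest path is 14 - 20 - 7 - 4 - 11 - 15 - 2 - 18 - 8 - 9 - 5 - 19 - 6 - 13 - 21 - 0 - 1 - 16, with 17 edges.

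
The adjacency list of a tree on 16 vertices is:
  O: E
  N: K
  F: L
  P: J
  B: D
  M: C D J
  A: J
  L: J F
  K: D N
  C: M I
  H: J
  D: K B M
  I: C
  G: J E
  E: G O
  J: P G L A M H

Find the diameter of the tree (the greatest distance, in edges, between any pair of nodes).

BFS from O reaches N last, at distance 7; BFS from N confirms no node is farther.
Path: O - E - G - J - M - D - K - N.

7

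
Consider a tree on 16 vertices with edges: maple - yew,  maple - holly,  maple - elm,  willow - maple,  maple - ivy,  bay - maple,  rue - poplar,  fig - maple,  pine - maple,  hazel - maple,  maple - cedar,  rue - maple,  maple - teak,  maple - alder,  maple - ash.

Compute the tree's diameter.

3

BFS from poplar reaches fig last, at distance 3; BFS from fig confirms no node is farther.
Path: poplar-rue-maple-fig.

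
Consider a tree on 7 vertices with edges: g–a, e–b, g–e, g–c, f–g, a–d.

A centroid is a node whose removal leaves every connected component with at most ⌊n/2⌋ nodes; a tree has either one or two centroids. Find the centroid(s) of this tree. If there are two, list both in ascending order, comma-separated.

g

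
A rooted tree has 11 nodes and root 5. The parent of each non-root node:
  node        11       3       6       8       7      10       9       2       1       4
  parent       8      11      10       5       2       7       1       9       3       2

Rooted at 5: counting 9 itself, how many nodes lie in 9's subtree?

6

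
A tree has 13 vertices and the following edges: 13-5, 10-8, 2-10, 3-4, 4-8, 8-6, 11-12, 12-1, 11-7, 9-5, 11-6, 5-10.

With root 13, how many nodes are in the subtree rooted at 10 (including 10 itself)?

Descendants of 10 (including itself): 10, 8, 2, 6, 4, 11, 3, 12, 7, 1. That's 10.

10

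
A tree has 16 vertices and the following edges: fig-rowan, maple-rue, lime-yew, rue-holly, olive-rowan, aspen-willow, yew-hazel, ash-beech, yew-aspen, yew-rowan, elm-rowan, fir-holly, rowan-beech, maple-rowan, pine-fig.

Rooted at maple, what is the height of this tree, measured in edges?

4

A deepest node is willow, reached by maple–rowan–yew–aspen–willow.
That path has 4 edges, so the height is 4.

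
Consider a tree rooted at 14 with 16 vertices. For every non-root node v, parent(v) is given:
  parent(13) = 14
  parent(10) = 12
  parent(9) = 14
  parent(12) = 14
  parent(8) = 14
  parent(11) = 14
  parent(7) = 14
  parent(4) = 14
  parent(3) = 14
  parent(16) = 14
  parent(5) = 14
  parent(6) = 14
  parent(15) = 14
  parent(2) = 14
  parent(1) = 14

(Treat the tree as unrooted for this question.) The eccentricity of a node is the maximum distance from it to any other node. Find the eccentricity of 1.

Distances from 1 peak at 3, attained at 10.
1-14-12-10

3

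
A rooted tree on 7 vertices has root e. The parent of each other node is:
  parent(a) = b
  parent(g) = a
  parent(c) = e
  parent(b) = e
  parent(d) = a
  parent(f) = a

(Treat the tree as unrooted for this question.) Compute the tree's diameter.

Starting from c, a farthest node is d at distance 4.
One longest path: c – e – b – a – d.
So the diameter is 4.

4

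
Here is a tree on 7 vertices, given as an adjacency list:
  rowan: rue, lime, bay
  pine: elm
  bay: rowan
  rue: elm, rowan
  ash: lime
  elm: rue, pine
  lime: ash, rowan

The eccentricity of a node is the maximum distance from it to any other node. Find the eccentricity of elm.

A farthest node from elm is ash.
The path elm-rue-rowan-lime-ash has 4 edges.

4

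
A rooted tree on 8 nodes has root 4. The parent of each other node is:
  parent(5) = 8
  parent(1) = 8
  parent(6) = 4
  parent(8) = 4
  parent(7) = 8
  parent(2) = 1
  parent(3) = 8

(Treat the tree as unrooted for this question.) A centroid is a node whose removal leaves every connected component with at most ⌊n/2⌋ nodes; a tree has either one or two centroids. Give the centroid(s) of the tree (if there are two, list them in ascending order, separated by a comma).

8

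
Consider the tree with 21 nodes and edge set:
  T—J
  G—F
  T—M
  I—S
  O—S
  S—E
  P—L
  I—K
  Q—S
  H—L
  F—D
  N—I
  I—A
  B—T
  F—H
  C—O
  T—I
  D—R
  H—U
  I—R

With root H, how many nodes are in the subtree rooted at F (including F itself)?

Descendants of F (including itself): F, D, G, R, I, N, S, T, K, A, E, O, Q, M, B, J, C. That's 17.

17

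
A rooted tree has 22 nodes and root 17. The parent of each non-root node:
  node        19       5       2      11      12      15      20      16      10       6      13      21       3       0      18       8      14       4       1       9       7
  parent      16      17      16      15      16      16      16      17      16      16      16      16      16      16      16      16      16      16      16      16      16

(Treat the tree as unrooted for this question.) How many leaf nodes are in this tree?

19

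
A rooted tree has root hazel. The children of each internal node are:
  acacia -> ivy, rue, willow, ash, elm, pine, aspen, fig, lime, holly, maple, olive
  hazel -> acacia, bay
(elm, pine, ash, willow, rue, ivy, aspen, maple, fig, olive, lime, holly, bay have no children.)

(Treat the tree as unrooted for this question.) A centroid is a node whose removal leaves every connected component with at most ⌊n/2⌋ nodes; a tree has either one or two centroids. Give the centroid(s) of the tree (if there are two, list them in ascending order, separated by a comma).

acacia

If acacia is removed the pieces have sizes 2, 1, 1, 1, 1, 1, 1, 1, 1, 1, 1, 1, 1, all ≤ ⌊15/2⌋ = 7.
Every other node leaves some component of size > 7, so the centroid is unique.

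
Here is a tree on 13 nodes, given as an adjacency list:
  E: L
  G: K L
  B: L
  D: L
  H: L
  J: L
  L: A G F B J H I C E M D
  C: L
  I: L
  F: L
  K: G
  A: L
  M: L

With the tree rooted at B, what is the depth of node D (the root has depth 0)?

Climbing from D to the root: D–L–B. That's 2 steps.

2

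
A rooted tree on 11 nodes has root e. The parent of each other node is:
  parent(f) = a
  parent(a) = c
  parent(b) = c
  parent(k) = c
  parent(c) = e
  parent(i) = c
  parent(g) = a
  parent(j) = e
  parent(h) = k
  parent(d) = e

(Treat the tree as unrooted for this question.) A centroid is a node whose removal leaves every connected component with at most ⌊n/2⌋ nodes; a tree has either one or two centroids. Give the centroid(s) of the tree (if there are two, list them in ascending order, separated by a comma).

c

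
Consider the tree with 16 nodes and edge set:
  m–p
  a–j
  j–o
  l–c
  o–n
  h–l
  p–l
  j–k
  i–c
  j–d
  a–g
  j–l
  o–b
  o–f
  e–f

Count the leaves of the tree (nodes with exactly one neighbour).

9

The leaves are b, d, e, g, h, i, k, m, n.
That is 9 leaves.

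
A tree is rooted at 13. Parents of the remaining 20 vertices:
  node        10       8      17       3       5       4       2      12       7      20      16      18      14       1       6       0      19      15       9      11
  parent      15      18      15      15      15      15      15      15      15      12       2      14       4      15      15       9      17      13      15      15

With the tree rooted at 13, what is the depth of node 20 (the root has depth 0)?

3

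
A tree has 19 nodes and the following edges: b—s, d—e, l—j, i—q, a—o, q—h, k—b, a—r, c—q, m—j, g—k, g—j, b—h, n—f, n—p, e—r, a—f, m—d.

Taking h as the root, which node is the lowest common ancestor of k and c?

h

k's ancestor chain is k, b, h and c's is c, q, h; they first meet at h.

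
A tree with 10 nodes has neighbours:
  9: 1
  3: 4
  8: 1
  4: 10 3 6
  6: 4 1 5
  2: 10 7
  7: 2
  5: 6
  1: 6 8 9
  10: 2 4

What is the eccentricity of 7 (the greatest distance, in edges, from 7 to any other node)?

6

The node farthest from 7 is 8 (9 also at distance 6), via 7–2–10–4–6–1–8 — 6 edges.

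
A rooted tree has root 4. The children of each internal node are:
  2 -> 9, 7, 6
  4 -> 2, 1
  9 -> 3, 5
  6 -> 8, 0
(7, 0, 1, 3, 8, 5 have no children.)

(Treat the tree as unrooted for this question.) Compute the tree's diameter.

4

Starting from 1, a farthest node is 3 at distance 4.
One longest path: 1 – 4 – 2 – 9 – 3.
So the diameter is 4.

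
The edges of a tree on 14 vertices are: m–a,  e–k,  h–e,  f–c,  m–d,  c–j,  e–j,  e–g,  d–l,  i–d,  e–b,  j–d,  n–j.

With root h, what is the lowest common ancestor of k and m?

e

Ancestors of k (toward the root): k, e, h.
Ancestors of m: m, d, j, e, h.
The deepest node appearing in both lists is e.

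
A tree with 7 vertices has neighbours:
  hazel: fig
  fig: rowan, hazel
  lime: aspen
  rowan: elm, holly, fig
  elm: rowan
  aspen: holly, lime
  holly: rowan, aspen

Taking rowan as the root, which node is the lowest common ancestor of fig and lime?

rowan

fig's ancestor chain is fig, rowan and lime's is lime, aspen, holly, rowan; they first meet at rowan.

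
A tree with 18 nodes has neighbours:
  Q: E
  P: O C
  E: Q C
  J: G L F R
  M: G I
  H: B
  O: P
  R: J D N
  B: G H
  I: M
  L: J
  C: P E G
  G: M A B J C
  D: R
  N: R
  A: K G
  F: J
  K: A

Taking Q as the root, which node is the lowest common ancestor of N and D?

R

Ancestors of N (toward the root): N, R, J, G, C, E, Q.
Ancestors of D: D, R, J, G, C, E, Q.
The deepest node appearing in both lists is R.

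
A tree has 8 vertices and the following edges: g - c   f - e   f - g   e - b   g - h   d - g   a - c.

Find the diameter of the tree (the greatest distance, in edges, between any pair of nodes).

A longest path is a-c-g-f-e-b, with 5 edges.

5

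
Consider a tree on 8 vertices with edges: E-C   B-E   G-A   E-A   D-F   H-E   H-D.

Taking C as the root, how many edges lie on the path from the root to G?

3

Path from C to G: C – E – A – G, which has 3 edges.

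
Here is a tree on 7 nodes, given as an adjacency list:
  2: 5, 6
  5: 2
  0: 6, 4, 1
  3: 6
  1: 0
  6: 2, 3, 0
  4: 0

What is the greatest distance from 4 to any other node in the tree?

The node farthest from 4 is 5, via 4 – 0 – 6 – 2 – 5 — 4 edges.

4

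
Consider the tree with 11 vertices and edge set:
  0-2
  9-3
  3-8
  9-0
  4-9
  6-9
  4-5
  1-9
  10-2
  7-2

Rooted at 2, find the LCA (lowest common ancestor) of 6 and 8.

6's ancestor chain is 6, 9, 0, 2 and 8's is 8, 3, 9, 0, 2; they first meet at 9.

9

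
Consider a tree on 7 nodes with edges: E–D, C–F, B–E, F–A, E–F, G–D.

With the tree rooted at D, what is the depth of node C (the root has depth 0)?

D–E–F–C — 3 edges.

3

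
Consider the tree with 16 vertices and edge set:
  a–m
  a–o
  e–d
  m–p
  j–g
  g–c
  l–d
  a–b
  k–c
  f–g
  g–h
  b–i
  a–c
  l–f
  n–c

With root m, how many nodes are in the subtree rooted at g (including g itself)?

7

The subtree rooted at g contains: g, f, h, j, l, d, e — 7 nodes.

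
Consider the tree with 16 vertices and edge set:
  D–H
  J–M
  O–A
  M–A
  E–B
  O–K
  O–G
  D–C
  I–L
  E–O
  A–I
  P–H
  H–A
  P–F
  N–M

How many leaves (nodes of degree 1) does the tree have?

Degree-1 nodes: B, C, F, G, J, K, L, N — 8 of them.

8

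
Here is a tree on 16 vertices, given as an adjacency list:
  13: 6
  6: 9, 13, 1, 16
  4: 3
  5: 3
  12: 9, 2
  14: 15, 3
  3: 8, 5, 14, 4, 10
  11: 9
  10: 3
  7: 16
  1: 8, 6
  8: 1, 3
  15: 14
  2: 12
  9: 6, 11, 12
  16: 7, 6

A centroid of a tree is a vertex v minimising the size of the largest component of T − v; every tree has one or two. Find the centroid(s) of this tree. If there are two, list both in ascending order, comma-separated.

If 1 is removed the pieces have sizes 8, 7, all ≤ ⌊16/2⌋ = 8.
6 is adjacent to 1 and is also a centroid (the largest component after removing it is likewise 8).

1, 6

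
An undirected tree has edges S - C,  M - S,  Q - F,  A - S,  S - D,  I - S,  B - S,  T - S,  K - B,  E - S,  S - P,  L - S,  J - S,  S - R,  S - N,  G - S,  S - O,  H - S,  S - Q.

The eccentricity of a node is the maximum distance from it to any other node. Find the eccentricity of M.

3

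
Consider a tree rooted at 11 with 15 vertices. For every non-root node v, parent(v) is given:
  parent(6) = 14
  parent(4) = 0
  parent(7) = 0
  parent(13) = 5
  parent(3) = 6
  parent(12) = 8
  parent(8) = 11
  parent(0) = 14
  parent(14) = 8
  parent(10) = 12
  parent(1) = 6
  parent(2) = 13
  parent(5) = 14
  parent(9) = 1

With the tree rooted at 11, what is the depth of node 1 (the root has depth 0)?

4

Path from 11 to 1: 11 – 8 – 14 – 6 – 1, which has 4 edges.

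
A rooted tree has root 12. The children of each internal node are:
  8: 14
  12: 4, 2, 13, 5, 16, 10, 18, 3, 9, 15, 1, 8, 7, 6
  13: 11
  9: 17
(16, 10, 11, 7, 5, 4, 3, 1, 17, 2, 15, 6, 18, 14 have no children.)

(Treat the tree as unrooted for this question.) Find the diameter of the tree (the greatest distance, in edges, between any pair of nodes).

4

Starting from 17, a farthest node is 14 at distance 4.
One longest path: 17–9–12–8–14.
So the diameter is 4.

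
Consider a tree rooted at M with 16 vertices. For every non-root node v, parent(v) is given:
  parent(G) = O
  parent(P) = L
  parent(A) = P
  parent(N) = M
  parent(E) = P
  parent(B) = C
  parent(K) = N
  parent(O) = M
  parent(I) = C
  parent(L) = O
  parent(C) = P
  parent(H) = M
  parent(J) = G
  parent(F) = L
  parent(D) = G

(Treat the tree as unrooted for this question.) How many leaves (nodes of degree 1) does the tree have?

9

Degree-1 nodes: A, B, D, E, F, H, I, J, K — 9 of them.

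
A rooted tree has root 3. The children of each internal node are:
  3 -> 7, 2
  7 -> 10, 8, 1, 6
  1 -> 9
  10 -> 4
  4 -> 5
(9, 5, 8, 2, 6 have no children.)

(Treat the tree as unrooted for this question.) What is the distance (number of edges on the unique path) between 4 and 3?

3

4–10–7–3: 3 edges.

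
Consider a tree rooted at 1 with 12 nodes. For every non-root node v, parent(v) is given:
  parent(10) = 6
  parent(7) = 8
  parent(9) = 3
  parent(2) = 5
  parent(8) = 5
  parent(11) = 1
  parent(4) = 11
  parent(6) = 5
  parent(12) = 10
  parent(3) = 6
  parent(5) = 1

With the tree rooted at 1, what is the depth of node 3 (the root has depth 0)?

3

Climbing from 3 to the root: 3–6–5–1. That's 3 steps.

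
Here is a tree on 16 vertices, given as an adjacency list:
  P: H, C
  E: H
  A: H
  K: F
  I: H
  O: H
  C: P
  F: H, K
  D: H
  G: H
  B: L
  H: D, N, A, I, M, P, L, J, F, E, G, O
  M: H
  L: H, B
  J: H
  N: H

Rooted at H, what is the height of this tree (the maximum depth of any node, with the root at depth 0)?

2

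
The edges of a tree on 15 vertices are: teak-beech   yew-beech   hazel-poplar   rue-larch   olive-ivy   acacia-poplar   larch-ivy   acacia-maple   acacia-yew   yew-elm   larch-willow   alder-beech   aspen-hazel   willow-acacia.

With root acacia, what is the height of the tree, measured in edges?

4

A deepest node is olive, reached by acacia – willow – larch – ivy – olive.
That path has 4 edges, so the height is 4.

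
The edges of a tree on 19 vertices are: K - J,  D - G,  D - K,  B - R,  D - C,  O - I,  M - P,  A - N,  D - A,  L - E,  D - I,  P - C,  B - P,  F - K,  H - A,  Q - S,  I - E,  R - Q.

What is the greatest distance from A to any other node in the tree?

7

Distances from A peak at 7, attained at S.
A – D – C – P – B – R – Q – S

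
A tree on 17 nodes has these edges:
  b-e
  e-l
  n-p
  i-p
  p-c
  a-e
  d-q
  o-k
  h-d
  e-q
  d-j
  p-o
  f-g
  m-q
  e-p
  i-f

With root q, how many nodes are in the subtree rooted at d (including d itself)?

3

Descendants of d (including itself): d, j, h. That's 3.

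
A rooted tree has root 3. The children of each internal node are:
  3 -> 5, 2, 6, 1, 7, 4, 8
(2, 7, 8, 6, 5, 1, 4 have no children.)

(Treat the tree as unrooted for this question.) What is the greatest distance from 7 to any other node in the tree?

2

The node farthest from 7 is 4 (2, 1, 8, 6, 5 also at distance 2), via 7 – 3 – 4 — 2 edges.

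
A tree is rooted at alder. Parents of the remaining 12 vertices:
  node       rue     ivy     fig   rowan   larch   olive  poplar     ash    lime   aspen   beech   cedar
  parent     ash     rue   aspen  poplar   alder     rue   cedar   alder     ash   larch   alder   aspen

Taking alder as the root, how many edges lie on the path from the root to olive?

3

Path from alder to olive: alder – ash – rue – olive, which has 3 edges.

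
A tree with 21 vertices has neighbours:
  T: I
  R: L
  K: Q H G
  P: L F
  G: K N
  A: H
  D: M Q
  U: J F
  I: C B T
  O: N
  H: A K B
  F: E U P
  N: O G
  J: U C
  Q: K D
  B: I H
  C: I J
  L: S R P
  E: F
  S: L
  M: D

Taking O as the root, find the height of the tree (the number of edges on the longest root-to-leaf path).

A deepest node is R, reached by O-N-G-K-H-B-I-C-J-U-F-P-L-R.
That path has 13 edges, so the height is 13.

13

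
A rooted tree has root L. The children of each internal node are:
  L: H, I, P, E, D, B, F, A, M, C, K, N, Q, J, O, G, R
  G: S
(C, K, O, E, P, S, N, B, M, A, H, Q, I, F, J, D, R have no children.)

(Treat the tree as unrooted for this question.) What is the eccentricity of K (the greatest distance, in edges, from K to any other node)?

3

Distances from K peak at 3, attained at S.
K – L – G – S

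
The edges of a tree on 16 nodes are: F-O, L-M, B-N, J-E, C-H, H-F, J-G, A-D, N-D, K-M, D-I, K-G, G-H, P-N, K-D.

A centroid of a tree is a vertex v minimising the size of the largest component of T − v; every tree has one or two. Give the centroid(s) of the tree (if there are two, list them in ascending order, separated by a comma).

If K is removed the pieces have sizes 7, 6, 2, all ≤ ⌊16/2⌋ = 8.
No neighbour of K does as well, so K is the unique centroid.

K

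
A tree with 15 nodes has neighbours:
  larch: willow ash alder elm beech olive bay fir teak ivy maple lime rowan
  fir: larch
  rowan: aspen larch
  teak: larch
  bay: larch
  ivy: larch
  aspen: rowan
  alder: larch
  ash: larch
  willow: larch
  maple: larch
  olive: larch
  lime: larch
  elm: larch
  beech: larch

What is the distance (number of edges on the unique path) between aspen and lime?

aspen–rowan–larch–lime: 3 edges.

3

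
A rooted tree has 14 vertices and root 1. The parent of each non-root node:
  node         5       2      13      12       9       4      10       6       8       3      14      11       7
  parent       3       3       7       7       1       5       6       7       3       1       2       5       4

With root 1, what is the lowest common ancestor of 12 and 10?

12's ancestor chain is 12, 7, 4, 5, 3, 1 and 10's is 10, 6, 7, 4, 5, 3, 1; they first meet at 7.

7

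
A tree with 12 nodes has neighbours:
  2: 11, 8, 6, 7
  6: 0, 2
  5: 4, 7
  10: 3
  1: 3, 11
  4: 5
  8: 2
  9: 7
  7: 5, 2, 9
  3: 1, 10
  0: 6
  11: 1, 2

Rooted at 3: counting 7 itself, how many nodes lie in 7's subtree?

7's subtree: {7, 5, 9, 4}, size 4.

4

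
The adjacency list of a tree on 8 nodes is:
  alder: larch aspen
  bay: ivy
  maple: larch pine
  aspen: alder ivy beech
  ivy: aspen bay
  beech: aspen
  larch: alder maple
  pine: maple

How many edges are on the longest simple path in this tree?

BFS from pine reaches bay last, at distance 6; BFS from bay confirms no node is farther.
Path: pine - maple - larch - alder - aspen - ivy - bay.

6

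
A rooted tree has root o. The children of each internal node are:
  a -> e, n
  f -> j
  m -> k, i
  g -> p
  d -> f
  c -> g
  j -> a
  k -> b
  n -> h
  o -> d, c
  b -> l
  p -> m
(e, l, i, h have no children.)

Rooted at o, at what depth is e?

Climbing from e to the root: e → a → j → f → d → o. That's 5 steps.

5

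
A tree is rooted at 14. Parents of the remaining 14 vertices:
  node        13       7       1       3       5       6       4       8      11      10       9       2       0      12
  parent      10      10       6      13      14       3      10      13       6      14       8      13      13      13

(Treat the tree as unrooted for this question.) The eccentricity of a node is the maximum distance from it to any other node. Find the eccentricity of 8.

The node farthest from 8 is 5 (11, 1 also at distance 4), via 8–13–10–14–5 — 4 edges.

4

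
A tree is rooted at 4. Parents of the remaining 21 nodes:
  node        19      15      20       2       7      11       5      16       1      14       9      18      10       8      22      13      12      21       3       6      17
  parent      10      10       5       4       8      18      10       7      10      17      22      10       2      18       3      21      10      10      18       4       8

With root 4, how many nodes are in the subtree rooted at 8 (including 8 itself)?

5

The subtree rooted at 8 contains: 8, 7, 17, 16, 14 — 5 nodes.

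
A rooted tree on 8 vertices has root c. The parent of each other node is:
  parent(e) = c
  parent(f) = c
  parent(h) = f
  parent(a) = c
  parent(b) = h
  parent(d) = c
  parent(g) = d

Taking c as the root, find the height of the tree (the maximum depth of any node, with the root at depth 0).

3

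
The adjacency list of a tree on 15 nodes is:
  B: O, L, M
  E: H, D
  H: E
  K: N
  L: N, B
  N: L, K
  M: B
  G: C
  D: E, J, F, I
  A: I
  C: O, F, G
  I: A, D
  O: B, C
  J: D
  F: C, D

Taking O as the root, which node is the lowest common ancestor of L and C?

O

L's ancestor chain is L, B, O and C's is C, O; they first meet at O.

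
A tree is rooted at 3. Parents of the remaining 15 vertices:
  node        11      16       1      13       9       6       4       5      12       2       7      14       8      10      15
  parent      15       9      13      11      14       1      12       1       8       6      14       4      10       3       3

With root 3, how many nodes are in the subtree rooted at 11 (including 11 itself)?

6

The subtree rooted at 11 contains: 11, 13, 1, 6, 5, 2 — 6 nodes.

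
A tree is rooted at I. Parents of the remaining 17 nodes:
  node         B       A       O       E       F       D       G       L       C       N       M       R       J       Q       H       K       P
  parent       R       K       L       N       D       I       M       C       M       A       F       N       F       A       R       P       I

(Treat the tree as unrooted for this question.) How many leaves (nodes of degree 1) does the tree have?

7

Exactly 7 nodes have a single neighbour: B, E, G, H, J, O, Q.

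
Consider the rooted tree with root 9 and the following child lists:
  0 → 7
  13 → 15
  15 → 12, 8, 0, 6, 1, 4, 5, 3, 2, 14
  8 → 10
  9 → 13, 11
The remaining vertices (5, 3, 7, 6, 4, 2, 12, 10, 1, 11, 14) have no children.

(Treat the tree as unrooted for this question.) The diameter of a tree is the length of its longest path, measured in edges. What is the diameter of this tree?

5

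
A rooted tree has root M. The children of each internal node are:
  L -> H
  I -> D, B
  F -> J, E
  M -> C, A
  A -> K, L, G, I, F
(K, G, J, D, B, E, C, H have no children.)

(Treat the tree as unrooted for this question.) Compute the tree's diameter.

4

Starting from C, a farthest node is D at distance 4.
One longest path: C – M – A – I – D.
So the diameter is 4.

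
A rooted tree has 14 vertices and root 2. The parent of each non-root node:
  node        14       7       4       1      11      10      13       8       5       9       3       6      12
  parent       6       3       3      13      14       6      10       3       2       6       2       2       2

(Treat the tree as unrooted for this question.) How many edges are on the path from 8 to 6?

8–3–2–6: 3 edges.

3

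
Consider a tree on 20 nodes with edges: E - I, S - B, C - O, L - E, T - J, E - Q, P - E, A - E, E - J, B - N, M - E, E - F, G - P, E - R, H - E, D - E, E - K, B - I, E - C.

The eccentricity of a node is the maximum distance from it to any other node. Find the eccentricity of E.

3

The node farthest from E is N (S also at distance 3), via E – I – B – N — 3 edges.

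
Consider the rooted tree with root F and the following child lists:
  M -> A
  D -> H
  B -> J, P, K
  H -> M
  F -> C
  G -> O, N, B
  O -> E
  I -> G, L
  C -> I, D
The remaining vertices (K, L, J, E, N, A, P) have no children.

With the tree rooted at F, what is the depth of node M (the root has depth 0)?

4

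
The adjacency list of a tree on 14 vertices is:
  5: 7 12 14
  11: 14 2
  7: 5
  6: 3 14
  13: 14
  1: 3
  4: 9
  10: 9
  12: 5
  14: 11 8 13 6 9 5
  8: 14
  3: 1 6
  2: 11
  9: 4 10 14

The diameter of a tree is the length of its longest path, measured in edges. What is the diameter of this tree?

5

Starting from 1, a farthest node is 4 at distance 5.
One longest path: 1-3-6-14-9-4.
So the diameter is 5.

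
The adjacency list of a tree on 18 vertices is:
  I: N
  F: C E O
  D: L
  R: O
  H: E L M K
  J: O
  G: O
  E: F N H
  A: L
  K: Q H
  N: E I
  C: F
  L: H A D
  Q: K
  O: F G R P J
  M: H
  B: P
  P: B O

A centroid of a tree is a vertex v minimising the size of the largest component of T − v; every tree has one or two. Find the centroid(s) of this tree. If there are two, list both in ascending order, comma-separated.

Removing E splits the tree into components of sizes 8, 7, 2; the largest is 8 ≤ ⌊18/2⌋ = 9.
No neighbour of E does as well, so E is the unique centroid.

E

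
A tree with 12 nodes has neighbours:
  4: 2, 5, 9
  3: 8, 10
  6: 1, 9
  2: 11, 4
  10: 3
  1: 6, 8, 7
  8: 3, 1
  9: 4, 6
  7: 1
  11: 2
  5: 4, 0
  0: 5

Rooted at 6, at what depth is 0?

4

6–9–4–5–0 — 4 edges.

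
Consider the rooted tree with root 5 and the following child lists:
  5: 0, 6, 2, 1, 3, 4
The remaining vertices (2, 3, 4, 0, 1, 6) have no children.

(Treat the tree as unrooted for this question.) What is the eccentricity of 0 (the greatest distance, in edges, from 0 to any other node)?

Distances from 0 peak at 2, attained at 2 (1, 6, 3, 4 also at distance 2).
0–5–2

2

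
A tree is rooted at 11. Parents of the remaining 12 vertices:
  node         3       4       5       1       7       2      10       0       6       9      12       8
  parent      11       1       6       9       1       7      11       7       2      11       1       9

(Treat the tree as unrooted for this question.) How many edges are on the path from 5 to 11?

The path is 5–6–2–7–1–9–11, which has 6 edges.

6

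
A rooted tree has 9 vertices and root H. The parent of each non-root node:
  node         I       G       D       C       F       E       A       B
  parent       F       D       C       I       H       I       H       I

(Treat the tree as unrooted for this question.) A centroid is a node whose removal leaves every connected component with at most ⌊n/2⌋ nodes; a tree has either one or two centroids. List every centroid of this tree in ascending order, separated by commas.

If I is removed the pieces have sizes 3, 3, 1, 1, all ≤ ⌊9/2⌋ = 4.
Every other node leaves some component of size > 4, so the centroid is unique.

I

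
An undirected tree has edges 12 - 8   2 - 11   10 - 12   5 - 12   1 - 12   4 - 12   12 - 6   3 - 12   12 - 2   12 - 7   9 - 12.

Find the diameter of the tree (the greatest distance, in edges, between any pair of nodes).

3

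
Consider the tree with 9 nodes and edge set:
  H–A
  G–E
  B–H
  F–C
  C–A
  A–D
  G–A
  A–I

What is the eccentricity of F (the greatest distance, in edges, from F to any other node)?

The node farthest from F is B (E also at distance 4), via F–C–A–H–B — 4 edges.

4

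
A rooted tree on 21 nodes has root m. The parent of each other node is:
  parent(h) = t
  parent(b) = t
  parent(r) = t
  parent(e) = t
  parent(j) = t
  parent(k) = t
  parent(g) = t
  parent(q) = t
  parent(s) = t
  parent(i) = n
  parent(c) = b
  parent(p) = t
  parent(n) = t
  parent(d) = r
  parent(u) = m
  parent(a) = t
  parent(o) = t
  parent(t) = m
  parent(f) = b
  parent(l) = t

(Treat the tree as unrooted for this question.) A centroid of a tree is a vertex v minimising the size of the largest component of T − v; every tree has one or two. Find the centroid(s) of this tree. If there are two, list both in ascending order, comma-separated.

Delete t: the remaining components have sizes 3, 2, 2, 2, 1, 1, 1, 1, 1, 1, 1, 1, 1, 1, 1. Max 3 ≤ 10, so t is a centroid.
No neighbour of t does as well, so t is the unique centroid.

t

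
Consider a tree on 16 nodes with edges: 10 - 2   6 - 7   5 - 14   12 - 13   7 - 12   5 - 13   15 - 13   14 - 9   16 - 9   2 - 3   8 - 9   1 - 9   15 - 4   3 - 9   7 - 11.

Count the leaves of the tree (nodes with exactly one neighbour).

7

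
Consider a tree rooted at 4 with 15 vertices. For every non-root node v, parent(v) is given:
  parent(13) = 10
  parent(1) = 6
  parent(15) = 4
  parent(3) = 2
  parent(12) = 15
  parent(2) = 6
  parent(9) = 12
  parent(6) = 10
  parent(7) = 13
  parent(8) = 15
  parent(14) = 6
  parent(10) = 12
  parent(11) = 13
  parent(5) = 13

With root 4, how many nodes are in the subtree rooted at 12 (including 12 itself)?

12

The subtree rooted at 12 contains: 12, 10, 9, 6, 13, 1, 2, 14, 5, 7, 11, 3 — 12 nodes.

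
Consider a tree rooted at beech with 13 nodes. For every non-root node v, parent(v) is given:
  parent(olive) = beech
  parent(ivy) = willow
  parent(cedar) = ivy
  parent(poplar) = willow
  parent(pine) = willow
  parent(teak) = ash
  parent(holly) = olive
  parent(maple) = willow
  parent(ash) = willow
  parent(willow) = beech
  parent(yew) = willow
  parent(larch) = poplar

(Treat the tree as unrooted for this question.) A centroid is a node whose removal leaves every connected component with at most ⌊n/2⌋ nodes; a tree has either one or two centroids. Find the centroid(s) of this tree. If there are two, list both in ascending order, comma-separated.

willow

Removing willow splits the tree into components of sizes 3, 2, 2, 2, 1, 1, 1; the largest is 3 ≤ ⌊13/2⌋ = 6.
Every other node leaves some component of size > 6, so the centroid is unique.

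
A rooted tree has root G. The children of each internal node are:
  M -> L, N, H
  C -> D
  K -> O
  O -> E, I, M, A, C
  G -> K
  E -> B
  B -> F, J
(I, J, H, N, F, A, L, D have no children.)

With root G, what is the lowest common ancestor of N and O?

Ancestors of N (toward the root): N, M, O, K, G.
Ancestors of O: O, K, G.
The deepest node appearing in both lists is O.

O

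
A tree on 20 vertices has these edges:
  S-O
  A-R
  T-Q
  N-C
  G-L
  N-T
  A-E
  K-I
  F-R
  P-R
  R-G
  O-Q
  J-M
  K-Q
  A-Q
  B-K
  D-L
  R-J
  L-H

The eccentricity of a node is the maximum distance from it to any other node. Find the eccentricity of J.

Distances from J peak at 6, attained at C.
J – R – A – Q – T – N – C

6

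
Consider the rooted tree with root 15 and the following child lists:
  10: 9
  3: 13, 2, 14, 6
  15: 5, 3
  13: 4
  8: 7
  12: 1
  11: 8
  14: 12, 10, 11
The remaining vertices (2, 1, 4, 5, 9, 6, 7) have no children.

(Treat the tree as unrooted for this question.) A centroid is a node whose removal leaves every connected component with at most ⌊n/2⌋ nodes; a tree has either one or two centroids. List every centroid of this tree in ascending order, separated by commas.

Removing 14 splits the tree into components of sizes 7, 3, 2, 2; the largest is 7 ≤ ⌊15/2⌋ = 7.
No neighbour of 14 does as well, so 14 is the unique centroid.

14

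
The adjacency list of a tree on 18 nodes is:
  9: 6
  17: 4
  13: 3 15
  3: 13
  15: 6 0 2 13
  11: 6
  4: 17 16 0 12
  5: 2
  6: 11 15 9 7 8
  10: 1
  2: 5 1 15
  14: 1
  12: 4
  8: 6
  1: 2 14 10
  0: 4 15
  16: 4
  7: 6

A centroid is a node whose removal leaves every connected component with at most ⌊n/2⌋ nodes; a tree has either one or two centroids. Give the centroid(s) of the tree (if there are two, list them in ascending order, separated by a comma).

Removing 15 splits the tree into components of sizes 5, 5, 5, 2; the largest is 5 ≤ ⌊18/2⌋ = 9.
Every other node leaves some component of size > 9, so the centroid is unique.

15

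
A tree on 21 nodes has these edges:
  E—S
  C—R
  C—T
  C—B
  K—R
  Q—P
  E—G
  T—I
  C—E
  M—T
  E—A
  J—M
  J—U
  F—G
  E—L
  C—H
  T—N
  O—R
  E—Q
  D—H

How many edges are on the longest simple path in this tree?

7

Starting from U, a farthest node is F at distance 7.
One longest path: U–J–M–T–C–E–G–F.
So the diameter is 7.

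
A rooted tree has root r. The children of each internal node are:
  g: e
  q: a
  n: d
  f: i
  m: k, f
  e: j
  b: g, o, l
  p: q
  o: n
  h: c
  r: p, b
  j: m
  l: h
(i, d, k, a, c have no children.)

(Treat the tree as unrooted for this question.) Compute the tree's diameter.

10

Starting from i, a farthest node is a at distance 10.
One longest path: i–f–m–j–e–g–b–r–p–q–a.
So the diameter is 10.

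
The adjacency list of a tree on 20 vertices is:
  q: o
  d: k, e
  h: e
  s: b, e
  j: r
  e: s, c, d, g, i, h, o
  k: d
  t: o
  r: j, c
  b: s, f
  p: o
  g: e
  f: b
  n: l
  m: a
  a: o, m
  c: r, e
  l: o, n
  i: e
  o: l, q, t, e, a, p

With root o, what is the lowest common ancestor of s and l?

o

s's ancestor chain is s, e, o and l's is l, o; they first meet at o.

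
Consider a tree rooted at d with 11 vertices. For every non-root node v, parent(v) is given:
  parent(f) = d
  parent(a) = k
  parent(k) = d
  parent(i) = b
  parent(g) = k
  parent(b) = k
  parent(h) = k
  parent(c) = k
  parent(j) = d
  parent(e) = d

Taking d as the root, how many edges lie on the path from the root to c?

Climbing from c to the root: c → k → d. That's 2 steps.

2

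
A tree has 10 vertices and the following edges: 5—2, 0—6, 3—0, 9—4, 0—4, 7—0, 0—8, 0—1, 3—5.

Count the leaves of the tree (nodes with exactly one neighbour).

6

The leaves are 1, 2, 6, 7, 8, 9.
That is 6 leaves.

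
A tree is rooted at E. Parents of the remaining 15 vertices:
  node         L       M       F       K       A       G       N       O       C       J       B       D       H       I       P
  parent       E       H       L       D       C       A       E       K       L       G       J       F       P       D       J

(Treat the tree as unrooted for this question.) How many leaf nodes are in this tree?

5

Degree-1 nodes: B, I, M, N, O — 5 of them.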